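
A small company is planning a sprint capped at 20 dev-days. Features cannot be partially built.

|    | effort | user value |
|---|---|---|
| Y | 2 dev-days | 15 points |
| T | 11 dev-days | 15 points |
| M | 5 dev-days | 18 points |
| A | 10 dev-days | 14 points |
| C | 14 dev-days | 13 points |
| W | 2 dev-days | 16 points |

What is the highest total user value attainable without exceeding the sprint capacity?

Take Y, T, M, and W: effort 2 + 11 + 5 + 2 = 20 ≤ 20, user value 15 + 15 + 18 + 16 = 64.
No other feasible combination does better.

64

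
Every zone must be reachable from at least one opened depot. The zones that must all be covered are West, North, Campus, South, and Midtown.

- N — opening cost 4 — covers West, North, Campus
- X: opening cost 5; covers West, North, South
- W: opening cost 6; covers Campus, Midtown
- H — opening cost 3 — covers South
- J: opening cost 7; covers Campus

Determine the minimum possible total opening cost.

The greedy cost-per-new-zone heuristic would pick N, H, and W for 13, but a cheaper cover exists.
Choose X and W: together they cover West, North, Campus, South, Midtown — every zone.
Total opening cost: 5 + 6 = 11.
No cover costs less than 11.

11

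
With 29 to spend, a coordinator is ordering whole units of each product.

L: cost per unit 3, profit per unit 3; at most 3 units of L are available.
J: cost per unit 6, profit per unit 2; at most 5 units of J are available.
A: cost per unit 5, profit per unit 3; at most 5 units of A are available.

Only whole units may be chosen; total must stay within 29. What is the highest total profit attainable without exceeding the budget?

Take 3×L and 4×A: cost 29 ≤ 29, profit 3·3 + 4·3 = 21.
L has the best ratio (3/3) and is taken to its limit of 3; remaining capacity is filled optimally with the others.

21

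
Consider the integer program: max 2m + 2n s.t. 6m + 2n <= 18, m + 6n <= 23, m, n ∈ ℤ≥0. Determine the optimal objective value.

Relaxing integrality, the LP optimum is 10.71 at (m,n) = (1.82, 3.53), which is not an integer point.
(m,n)=(2,3): 6·2+2·3=18≤18, 1·2+6·3=20≤23, objective 10.
(m,n)=(2,2): 6·2+2·2=16≤18, 1·2+6·2=14≤23, objective 8.
(m,n)=(1,3): 6·1+2·3=12≤18, 1·1+6·3=19≤23, objective 8.
The best lattice point is (2,3), giving 10.

10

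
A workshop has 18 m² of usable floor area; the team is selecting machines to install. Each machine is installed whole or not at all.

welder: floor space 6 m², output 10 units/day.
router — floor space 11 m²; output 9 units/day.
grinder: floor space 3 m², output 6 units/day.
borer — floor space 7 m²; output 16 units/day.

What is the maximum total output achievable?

32

Take welder, grinder, and borer: floor space 6 + 3 + 7 = 16 ≤ 18, output 10 + 6 + 16 = 32.
No other feasible combination does better.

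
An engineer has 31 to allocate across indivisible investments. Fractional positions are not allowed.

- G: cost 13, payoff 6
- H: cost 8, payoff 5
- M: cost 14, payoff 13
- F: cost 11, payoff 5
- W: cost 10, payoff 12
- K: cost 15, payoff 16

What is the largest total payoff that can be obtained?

29

Take M and K: cost 14 + 15 = 29 ≤ 31, payoff 13 + 16 = 29.
No other feasible combination does better.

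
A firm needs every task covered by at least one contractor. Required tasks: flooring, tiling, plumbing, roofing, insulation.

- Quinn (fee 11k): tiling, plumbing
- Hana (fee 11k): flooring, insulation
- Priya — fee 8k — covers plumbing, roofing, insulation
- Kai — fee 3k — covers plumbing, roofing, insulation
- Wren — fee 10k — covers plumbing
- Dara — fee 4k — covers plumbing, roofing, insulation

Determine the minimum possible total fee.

Choose Quinn, Hana, and Kai: together they cover flooring, tiling, plumbing, roofing, insulation — every task.
Total fee: 11 + 11 + 3 = 25.
No cover costs less than 25.

25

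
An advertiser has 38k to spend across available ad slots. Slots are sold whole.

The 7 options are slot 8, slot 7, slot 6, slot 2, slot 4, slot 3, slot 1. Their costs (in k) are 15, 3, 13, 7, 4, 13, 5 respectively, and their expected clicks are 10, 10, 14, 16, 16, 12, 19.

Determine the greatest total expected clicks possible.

75

Allowing fractional choices, the relaxed optimum would be about 80.5, but ad slots are indivisible.
slot 8 + slot 7 + slot 2 + slot 4 + slot 1: cost 15 + 3 + 7 + 4 + 5 = 34 ≤ 38, expected clicks 10 + 10 + 16 + 16 + 19 = 71.
slot 7 + slot 6 + slot 2 + slot 4 + slot 1: cost 3 + 13 + 7 + 4 + 5 = 32 ≤ 38, expected clicks 10 + 14 + 16 + 16 + 19 = 75.
slot 7 + slot 2 + slot 4 + slot 3 + slot 1: cost 3 + 7 + 4 + 13 + 5 = 32 ≤ 38, expected clicks 10 + 16 + 16 + 12 + 19 = 73.
Best is slot 7, slot 6, slot 2, slot 4, and slot 1 with total expected clicks 75.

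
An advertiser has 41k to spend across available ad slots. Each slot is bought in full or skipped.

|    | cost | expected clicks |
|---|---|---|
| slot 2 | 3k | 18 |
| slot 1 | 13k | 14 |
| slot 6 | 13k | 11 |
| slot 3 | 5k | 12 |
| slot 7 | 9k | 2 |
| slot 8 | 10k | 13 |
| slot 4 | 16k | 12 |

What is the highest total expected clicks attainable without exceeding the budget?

59

This is an integer program with binary decision variables.
Take slot 2, slot 1, slot 3, slot 7, and slot 8: cost 3 + 13 + 5 + 9 + 10 = 40 ≤ 41, expected clicks 18 + 14 + 12 + 2 + 13 = 59.
No other feasible combination does better.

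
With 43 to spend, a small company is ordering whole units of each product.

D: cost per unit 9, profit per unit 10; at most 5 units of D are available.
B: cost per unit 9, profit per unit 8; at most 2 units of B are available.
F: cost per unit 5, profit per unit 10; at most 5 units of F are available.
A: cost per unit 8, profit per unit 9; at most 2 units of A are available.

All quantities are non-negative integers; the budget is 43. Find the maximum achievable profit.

70

1×D, 5×F, and 1×A: cost 42 ≤ 43, profit 1·10 + 5·10 + 1·9 = 69.
2×D and 5×F: cost 43 ≤ 43, profit 2·10 + 5·10 = 70.
Best is 70.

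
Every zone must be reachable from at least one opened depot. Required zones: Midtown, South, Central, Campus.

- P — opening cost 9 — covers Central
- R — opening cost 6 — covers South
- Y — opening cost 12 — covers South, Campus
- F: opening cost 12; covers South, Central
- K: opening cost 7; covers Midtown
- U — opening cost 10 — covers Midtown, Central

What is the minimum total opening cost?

22

This is an integer covering problem.
The greedy cost-per-new-zone heuristic would pick U, R, and Y for 28, but a cheaper cover exists.
Choose Y and U: together they cover Midtown, South, Central, Campus — every zone.
Total opening cost: 12 + 10 = 22.
No cover costs less than 22.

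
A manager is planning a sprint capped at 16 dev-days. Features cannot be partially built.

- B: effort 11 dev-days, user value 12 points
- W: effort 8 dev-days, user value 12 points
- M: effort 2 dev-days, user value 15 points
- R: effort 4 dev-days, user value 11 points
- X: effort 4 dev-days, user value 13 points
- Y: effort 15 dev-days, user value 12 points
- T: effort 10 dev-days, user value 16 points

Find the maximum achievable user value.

M + X + T: effort 2 + 4 + 10 = 16 ≤ 16, user value 15 + 13 + 16 = 44.
M + R + T: effort 2 + 4 + 10 = 16 ≤ 16, user value 15 + 11 + 16 = 42.
W + M + X: effort 8 + 2 + 4 = 14 ≤ 16, user value 12 + 15 + 13 = 40.
Best is M, X, and T with total user value 44.

44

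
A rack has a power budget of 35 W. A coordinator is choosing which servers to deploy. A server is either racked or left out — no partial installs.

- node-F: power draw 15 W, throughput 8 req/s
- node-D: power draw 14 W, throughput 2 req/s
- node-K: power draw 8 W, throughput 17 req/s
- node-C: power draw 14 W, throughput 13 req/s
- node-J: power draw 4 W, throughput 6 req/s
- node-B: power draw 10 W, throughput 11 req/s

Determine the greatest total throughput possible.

41

node-K + node-C + node-B: power draw 8 + 14 + 10 = 32 ≤ 35, throughput 17 + 13 + 11 = 41.
node-K + node-C + node-J: power draw 8 + 14 + 4 = 26 ≤ 35, throughput 17 + 13 + 6 = 36.
node-F + node-K + node-B: power draw 15 + 8 + 10 = 33 ≤ 35, throughput 8 + 17 + 11 = 36.
Best is node-K, node-C, and node-B with total throughput 41.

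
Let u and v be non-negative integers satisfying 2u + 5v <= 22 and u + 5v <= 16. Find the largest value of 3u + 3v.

33

(u,v)=(11,0) is feasible, giving 33.
(u,v)=(10,0) is feasible, giving 30.
The best lattice point is (11,0), giving 33.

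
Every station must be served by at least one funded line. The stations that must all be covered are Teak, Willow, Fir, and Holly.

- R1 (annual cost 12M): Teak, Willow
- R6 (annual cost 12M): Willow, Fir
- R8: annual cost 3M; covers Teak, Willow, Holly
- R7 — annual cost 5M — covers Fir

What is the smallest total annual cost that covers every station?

This is an integer covering problem.
Choose R8 and R7: together they cover Teak, Willow, Fir, Holly — every station.
Total annual cost: 3 + 5 = 8.
No cover costs less than 8.

8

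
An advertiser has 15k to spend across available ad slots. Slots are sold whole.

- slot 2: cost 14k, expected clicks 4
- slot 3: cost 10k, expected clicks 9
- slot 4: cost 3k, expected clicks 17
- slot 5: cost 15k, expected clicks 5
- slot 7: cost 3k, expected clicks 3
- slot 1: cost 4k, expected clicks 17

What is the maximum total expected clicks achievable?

37

Allowing fractional choices, the relaxed optimum would be about 41.5, but ad slots are indivisible.
slot 4 + slot 7 + slot 1: cost 3 + 3 + 4 = 10 ≤ 15, expected clicks 17 + 3 + 17 = 37.
slot 4 + slot 1: cost 3 + 4 = 7 ≤ 15, expected clicks 17 + 17 = 34.
slot 3 + slot 4: cost 10 + 3 = 13 ≤ 15, expected clicks 9 + 17 = 26.
Best is slot 4, slot 7, and slot 1 with total expected clicks 37.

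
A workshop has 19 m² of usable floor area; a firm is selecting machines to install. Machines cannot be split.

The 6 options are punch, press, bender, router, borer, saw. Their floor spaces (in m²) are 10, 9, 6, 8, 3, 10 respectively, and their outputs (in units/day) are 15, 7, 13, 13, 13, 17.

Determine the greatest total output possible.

This is a 0-1 knapsack instance.
bender + router + borer: floor space 6 + 8 + 3 = 17 ≤ 19, output 13 + 13 + 13 = 39.
bender + borer + saw: floor space 6 + 3 + 10 = 19 ≤ 19, output 13 + 13 + 17 = 43.
punch + bender + borer: floor space 10 + 6 + 3 = 19 ≤ 19, output 15 + 13 + 13 = 41.
Best is bender, borer, and saw with total output 43.

43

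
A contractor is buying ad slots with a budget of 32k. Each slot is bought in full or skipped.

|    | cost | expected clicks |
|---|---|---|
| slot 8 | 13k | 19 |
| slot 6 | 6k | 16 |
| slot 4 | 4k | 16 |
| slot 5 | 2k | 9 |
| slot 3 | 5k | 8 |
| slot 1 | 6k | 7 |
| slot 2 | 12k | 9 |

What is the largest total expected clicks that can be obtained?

Treat it as a binary knapsack problem.
slot 8 + slot 6 + slot 4 + slot 5 + slot 1: cost 13 + 6 + 4 + 2 + 6 = 31 ≤ 32, expected clicks 19 + 16 + 16 + 9 + 7 = 67.
slot 8 + slot 6 + slot 4 + slot 5 + slot 3: cost 13 + 6 + 4 + 2 + 5 = 30 ≤ 32, expected clicks 19 + 16 + 16 + 9 + 8 = 68.
slot 8 + slot 6 + slot 4 + slot 5: cost 13 + 6 + 4 + 2 = 25 ≤ 32, expected clicks 19 + 16 + 16 + 9 = 60.
Best is slot 8, slot 6, slot 4, slot 5, and slot 3 with total expected clicks 68.

68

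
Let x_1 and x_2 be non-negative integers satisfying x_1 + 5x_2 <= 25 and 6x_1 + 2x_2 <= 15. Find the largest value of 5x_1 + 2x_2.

(x_1,x_2)=(1,4) is feasible, giving 13.
(x_1,x_2)=(1,3) is feasible, giving 11.
(x_1,x_2)=(0,5) is feasible, giving 10.
No feasible integer point exceeds 13.

13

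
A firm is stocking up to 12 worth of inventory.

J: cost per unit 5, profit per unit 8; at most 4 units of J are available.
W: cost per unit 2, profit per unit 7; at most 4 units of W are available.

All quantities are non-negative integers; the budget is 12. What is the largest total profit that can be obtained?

This is a bounded integer knapsack.
1×J and 3×W: cost 11 ≤ 12, profit 1·8 + 3·7 = 29.
4×W: cost 8 ≤ 12, profit 4·7 = 28.
Best is 29.

29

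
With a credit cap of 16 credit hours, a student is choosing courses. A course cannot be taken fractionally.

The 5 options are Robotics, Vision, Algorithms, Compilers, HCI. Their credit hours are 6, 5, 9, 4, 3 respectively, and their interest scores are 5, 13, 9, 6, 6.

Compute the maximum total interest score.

Vision + Compilers + HCI: credit hours 5 + 4 + 3 = 12 ≤ 16, interest score 13 + 6 + 6 = 25.
Robotics + Vision + Compilers: credit hours 6 + 5 + 4 = 15 ≤ 16, interest score 5 + 13 + 6 = 24.
Robotics + Vision + HCI: credit hours 6 + 5 + 3 = 14 ≤ 16, interest score 5 + 13 + 6 = 24.
Best is Vision, Compilers, and HCI with total interest score 25.

25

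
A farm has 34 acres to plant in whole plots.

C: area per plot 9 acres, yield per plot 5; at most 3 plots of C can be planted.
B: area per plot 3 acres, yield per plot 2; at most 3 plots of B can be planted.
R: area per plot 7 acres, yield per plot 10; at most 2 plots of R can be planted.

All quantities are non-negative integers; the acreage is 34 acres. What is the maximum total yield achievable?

31

R has the best ratio (10/7); taking only R gives at most 2×10 = 20 (stopped by the supply cap of 2).
Mixing does better — 1×C, 3×B, and 2×R: area 32 ≤ 34, yield 1·5 + 3·2 + 2·10 = 31.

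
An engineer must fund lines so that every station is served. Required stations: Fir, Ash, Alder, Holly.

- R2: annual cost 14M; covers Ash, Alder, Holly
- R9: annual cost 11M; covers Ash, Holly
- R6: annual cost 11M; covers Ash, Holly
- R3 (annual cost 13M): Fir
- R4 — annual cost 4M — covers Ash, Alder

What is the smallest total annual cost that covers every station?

This is a weighted set-cover instance.
The greedy cost-per-new-station heuristic would pick R4, R9, and R3 for 28, but a cheaper cover exists.
Choose R2 and R3: together they cover Fir, Ash, Alder, Holly — every station.
Total annual cost: 14 + 13 = 27.
No cover costs less than 27.

27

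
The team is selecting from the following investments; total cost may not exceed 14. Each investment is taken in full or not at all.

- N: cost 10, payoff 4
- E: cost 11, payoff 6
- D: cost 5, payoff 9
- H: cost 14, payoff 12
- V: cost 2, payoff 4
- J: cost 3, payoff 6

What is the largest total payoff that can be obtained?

19

This is an integer program with binary decision variables.
D + V + J: cost 5 + 2 + 3 = 10 ≤ 14, payoff 9 + 4 + 6 = 19.
D + V: cost 5 + 2 = 7 ≤ 14, payoff 9 + 4 = 13.
D + J: cost 5 + 3 = 8 ≤ 14, payoff 9 + 6 = 15.
Best is D, V, and J with total payoff 19.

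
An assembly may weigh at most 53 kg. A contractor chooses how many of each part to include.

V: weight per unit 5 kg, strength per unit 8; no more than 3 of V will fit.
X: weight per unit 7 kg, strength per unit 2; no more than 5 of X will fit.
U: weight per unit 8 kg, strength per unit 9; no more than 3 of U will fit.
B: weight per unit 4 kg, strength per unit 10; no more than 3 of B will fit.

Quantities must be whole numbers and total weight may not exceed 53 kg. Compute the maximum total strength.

This is a bounded integer knapsack.
2×V, 1×X, 3×U, and 3×B: weight 53 ≤ 53, strength 2·8 + 1·2 + 3·9 + 3·10 = 75.
3×V, 3×U, and 3×B: weight 51 ≤ 53, strength 3·8 + 3·9 + 3·10 = 81.
Best is 81.

81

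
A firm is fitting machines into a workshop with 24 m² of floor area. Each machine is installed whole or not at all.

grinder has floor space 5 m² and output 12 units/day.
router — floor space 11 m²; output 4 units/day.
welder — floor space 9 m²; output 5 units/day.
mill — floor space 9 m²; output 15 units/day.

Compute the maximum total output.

Allowing fractional choices, the relaxed optimum would be about 32.4, but machines are indivisible.
welder + mill: floor space 9 + 9 = 18 ≤ 24, output 5 + 15 = 20.
grinder + mill: floor space 5 + 9 = 14 ≤ 24, output 12 + 15 = 27.
grinder + welder + mill: floor space 5 + 9 + 9 = 23 ≤ 24, output 12 + 5 + 15 = 32.
Best is grinder, welder, and mill with total output 32.

32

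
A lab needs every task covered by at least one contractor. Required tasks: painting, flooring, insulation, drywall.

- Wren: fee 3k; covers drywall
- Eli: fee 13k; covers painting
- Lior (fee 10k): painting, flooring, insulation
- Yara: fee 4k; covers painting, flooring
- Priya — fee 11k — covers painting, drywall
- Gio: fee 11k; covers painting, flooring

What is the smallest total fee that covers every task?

13

The greedy cost-per-new-task heuristic would pick Yara, Wren, and Lior for 17, but a cheaper cover exists.
Choose Wren and Lior: together they cover painting, flooring, insulation, drywall — every task.
Total fee: 3 + 10 = 13.
No cover costs less than 13.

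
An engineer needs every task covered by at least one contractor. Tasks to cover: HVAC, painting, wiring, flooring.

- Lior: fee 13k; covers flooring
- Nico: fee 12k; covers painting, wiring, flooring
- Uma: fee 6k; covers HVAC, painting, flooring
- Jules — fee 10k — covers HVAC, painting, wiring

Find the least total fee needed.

16

This is an integer covering problem.
Choose Uma and Jules: together they cover HVAC, painting, wiring, flooring — every task.
Total fee: 6 + 10 = 16.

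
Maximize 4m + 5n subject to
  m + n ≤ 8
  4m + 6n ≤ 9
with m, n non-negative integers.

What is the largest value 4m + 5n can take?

(m,n)=(2,0): 1·2+1·0=2≤8, 4·2+6·0=8≤9, objective 8.
(m,n)=(1,0): 1·1+1·0=1≤8, 4·1+6·0=4≤9, objective 4.
Maximum is 8 at (m,n)=(2,0).

8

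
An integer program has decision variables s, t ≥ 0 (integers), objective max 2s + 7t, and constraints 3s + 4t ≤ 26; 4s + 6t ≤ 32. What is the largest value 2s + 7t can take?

35

Relaxing integrality, the LP optimum is 37.33 at (s,t) = (0, 5.33), which is not an integer point.
(s,t)=(0,5): 3·0+4·5=20≤26, 4·0+6·5=30≤32, objective 35.
(s,t)=(1,4): 3·1+4·4=19≤26, 4·1+6·4=28≤32, objective 30.
(s,t)=(0,4): 3·0+4·4=16≤26, 4·0+6·4=24≤32, objective 28.
Maximum is 35 at (s,t)=(0,5).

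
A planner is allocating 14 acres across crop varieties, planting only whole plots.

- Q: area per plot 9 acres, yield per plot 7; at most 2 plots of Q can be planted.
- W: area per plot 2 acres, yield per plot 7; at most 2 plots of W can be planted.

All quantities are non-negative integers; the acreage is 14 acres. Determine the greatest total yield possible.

W has the best ratio (7/2); taking only W gives at most 2×7 = 14 (stopped by the supply cap of 2).
Mixing does better — 1×Q and 2×W: area 13 ≤ 14, yield 1·7 + 2·7 = 21.

21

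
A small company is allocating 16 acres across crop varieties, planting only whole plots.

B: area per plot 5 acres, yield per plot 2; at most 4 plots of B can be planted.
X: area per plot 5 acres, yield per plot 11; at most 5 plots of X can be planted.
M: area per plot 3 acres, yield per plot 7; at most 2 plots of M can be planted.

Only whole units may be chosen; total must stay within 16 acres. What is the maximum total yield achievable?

36

Take 2×X and 2×M: area 16 ≤ 16, yield 2·11 + 2·7 = 36.
M has the best ratio (7/3) and is taken to its limit of 2; remaining capacity is filled optimally with the others.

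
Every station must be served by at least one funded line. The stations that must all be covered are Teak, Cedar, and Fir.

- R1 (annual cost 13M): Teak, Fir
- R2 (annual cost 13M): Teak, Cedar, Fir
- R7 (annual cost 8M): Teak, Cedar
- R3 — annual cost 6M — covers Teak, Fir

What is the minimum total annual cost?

13

The greedy cost-per-new-station heuristic would pick R3 and R7 for 14, but a cheaper cover exists.
R2 alone covers Teak, Cedar, Fir — every station.
Total annual cost: 13.
No cover costs less than 13.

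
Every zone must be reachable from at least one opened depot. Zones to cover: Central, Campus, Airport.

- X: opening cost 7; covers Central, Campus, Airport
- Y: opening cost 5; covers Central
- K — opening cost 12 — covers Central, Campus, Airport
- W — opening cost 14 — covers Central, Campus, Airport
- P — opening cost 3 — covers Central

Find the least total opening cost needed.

7

X alone covers Central, Campus, Airport — every zone.
Total opening cost: 7.
No cover costs less than 7.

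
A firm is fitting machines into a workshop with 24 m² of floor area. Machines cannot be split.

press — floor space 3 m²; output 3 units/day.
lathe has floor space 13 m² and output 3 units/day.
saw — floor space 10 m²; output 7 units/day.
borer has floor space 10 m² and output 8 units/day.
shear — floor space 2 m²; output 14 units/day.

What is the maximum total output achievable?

29

Treat it as a binary knapsack problem.
press + borer + shear: floor space 3 + 10 + 2 = 15 ≤ 24, output 3 + 8 + 14 = 25.
press + saw + shear: floor space 3 + 10 + 2 = 15 ≤ 24, output 3 + 7 + 14 = 24.
saw + borer + shear: floor space 10 + 10 + 2 = 22 ≤ 24, output 7 + 8 + 14 = 29.
Best is saw, borer, and shear with total output 29.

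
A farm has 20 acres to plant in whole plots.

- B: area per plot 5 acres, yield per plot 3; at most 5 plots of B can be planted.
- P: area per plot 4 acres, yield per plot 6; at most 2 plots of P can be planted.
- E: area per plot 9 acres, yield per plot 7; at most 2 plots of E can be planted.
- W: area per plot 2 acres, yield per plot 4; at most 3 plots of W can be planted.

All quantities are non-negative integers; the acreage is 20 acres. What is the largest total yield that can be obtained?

This is a bounded integer knapsack.
Take 1×B, 2×P, and 3×W: area 19 ≤ 20, yield 1·3 + 2·6 + 3·4 = 27.
W has the best ratio (4/2) and is taken to its limit of 3; remaining capacity is filled optimally with the others.

27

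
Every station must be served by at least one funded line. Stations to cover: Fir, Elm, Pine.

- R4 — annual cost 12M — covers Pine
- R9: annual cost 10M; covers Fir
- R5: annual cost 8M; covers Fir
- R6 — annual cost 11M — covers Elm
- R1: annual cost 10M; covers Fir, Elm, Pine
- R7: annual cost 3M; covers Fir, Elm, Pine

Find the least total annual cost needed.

3

R7 alone covers Fir, Elm, Pine — every station.
Total annual cost: 3.
No cover costs less than 3.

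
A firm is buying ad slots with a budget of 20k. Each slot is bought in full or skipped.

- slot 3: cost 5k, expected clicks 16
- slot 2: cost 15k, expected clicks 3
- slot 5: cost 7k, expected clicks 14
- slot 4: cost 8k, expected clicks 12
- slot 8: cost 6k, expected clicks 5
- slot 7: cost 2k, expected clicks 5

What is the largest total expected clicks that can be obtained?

This is an integer program with binary decision variables.
Allowing fractional choices, the relaxed optimum would be about 44.0, but ad slots are indivisible.
slot 3 + slot 5 + slot 8 + slot 7: cost 5 + 7 + 6 + 2 = 20 ≤ 20, expected clicks 16 + 14 + 5 + 5 = 40.
slot 3 + slot 5 + slot 4: cost 5 + 7 + 8 = 20 ≤ 20, expected clicks 16 + 14 + 12 = 42.
Best is slot 3, slot 5, and slot 4 with total expected clicks 42.

42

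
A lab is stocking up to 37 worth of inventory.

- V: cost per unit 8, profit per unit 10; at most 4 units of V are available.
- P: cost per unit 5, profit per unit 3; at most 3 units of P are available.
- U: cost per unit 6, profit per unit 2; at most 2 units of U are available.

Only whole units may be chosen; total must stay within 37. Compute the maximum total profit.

Take 4×V and 1×P: cost 37 ≤ 37, profit 4·10 + 1·3 = 43.
V has the best ratio (10/8) and is taken to its limit of 4; remaining capacity is filled optimally with the others.

43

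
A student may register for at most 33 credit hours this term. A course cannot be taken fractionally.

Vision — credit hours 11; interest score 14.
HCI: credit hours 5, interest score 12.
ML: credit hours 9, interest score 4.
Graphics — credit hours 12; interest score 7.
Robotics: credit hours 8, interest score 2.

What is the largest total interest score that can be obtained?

Vision + HCI + ML: credit hours 11 + 5 + 9 = 25 ≤ 33, interest score 14 + 12 + 4 = 30.
Vision + HCI + Graphics: credit hours 11 + 5 + 12 = 28 ≤ 33, interest score 14 + 12 + 7 = 33.
Vision + HCI + ML + Robotics: credit hours 11 + 5 + 9 + 8 = 33 ≤ 33, interest score 14 + 12 + 4 + 2 = 32.
Best is Vision, HCI, and Graphics with total interest score 33.

33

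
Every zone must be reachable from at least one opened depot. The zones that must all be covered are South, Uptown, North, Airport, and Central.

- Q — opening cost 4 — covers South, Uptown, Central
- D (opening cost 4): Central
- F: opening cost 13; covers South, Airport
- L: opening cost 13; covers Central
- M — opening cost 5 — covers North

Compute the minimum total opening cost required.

Choose Q, F, and M: together they cover South, Uptown, North, Airport, Central — every zone.
Total opening cost: 4 + 13 + 5 = 22.
No cover costs less than 22.

22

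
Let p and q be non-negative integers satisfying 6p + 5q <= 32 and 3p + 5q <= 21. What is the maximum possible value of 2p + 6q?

The continuous relaxation peaks at (0, 4.2) with value 25.20; rounding to a feasible lattice point costs some objective.
(p,q)=(0,4): 6·0+5·4=20≤32, 3·0+5·4=20≤21, objective 24.
(p,q)=(1,3): 6·1+5·3=21≤32, 3·1+5·3=18≤21, objective 20.
(p,q)=(0,3): 6·0+5·3=15≤32, 3·0+5·3=15≤21, objective 18.
The best lattice point is (0,4), giving 24.

24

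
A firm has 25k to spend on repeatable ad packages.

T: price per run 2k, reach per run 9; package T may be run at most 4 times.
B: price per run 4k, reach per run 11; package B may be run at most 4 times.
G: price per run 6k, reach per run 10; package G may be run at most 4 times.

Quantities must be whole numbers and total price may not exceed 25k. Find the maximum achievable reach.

Take 4×T and 4×B: price 24 ≤ 25, reach 4·9 + 4·11 = 80.
T has the best ratio (9/2) and is taken to its limit of 4; remaining capacity is filled optimally with the others.

80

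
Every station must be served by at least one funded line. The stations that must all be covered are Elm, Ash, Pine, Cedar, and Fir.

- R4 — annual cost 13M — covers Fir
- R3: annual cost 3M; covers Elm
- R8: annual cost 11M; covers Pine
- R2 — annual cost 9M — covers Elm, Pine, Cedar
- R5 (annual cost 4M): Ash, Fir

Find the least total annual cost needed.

13

This is an integer covering problem.
The greedy cost-per-new-station heuristic would pick R5, R3, and R2 for 16, but a cheaper cover exists.
Choose R2 and R5: together they cover Elm, Ash, Pine, Cedar, Fir — every station.
Total annual cost: 9 + 4 = 13.
No cover costs less than 13.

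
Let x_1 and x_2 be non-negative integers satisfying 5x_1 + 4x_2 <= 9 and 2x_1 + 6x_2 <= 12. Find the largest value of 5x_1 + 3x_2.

The continuous relaxation peaks at (1.8, 0) with value 9.00; rounding to a feasible lattice point costs some objective.
(x_1,x_2)=(1,1): 5·1+4·1=9≤9, 2·1+6·1=8≤12, objective 8.
(x_1,x_2)=(0,2): 5·0+4·2=8≤9, 2·0+6·2=12≤12, objective 6.
The best lattice point is (1,1), giving 8.

8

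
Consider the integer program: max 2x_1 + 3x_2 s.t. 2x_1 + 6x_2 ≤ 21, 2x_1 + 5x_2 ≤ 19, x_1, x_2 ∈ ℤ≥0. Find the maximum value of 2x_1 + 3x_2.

18

Relaxing integrality, the LP optimum is 19.00 at (x_1,x_2) = (9.5, 0), which is not an integer point.
(x_1,x_2)=(9,0): 2·9+6·0=18≤21, 2·9+5·0=18≤19, objective 18.
(x_1,x_2)=(8,0): 2·8+6·0=16≤21, 2·8+5·0=16≤19, objective 16.
The best lattice point is (9,0), giving 18.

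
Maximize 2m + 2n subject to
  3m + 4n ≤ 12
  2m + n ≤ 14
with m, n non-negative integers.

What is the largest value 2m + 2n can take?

8

(m,n)=(4,0): 3·4+4·0=12≤12, 2·4+1·0=8≤14, objective 8.
(m,n)=(3,0): 3·3+4·0=9≤12, 2·3+1·0=6≤14, objective 6.
No feasible integer point exceeds 8.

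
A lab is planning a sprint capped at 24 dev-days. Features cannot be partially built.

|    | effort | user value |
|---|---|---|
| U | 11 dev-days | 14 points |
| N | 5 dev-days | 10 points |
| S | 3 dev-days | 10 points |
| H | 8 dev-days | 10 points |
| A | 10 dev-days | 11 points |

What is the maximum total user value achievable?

35

U + S + H: effort 11 + 3 + 8 = 22 ≤ 24, user value 14 + 10 + 10 = 34.
U + N + S: effort 11 + 5 + 3 = 19 ≤ 24, user value 14 + 10 + 10 = 34.
U + S + A: effort 11 + 3 + 10 = 24 ≤ 24, user value 14 + 10 + 11 = 35.
Best is U, S, and A with total user value 35.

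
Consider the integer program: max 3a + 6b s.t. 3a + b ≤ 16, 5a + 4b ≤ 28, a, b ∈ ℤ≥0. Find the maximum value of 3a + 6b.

(a,b)=(0,7) is feasible, giving 42.
(a,b)=(0,6) is feasible, giving 36.
The best lattice point is (0,7), giving 42.

42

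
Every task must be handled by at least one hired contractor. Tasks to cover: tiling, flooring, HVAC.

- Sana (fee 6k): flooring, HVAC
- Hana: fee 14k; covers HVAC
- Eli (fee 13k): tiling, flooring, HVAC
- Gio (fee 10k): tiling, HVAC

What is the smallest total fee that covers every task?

The greedy cost-per-new-task heuristic would pick Sana and Gio for 16, but a cheaper cover exists.
Eli alone covers tiling, flooring, HVAC — every task.
Total fee: 13.
No cover costs less than 13.

13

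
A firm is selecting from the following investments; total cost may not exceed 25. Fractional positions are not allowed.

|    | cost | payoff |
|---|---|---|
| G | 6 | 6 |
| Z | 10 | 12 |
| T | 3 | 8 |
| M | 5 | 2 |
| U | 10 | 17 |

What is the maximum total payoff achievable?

37

Allowing fractional choices, the relaxed optimum would be about 39.0, but investments are indivisible.
Z + T + U: cost 10 + 3 + 10 = 23 ≤ 25, payoff 12 + 8 + 17 = 37.
G + T + M + U: cost 6 + 3 + 5 + 10 = 24 ≤ 25, payoff 6 + 8 + 2 + 17 = 33.
Best is Z, T, and U with total payoff 37.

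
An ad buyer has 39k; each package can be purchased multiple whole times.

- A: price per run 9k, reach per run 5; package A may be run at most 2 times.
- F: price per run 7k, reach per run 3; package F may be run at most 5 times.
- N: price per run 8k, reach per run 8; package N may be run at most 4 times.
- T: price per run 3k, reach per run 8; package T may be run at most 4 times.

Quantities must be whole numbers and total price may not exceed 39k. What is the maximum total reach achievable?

Take 3×N and 4×T: price 36 ≤ 39, reach 3·8 + 4·8 = 56.
T has the best ratio (8/3) and is taken to its limit of 4; remaining capacity is filled optimally with the others.

56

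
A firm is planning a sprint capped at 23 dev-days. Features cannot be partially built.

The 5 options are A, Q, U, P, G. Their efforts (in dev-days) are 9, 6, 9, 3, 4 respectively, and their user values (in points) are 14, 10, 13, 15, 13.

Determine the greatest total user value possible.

52

Q + U + P + G: effort 6 + 9 + 3 + 4 = 22 ≤ 23, user value 10 + 13 + 15 + 13 = 51.
A + Q + P + G: effort 9 + 6 + 3 + 4 = 22 ≤ 23, user value 14 + 10 + 15 + 13 = 52.
Best is A, Q, P, and G with total user value 52.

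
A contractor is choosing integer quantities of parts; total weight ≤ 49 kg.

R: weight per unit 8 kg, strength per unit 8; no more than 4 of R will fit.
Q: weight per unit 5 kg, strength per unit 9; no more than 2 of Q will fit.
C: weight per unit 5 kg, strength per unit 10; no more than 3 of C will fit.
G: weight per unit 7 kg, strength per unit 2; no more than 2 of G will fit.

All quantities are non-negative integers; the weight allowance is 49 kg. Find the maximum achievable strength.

72

Take 3×R, 2×Q, and 3×C: weight 49 ≤ 49, strength 3·8 + 2·9 + 3·10 = 72.
C has the best ratio (10/5) and is taken to its limit of 3; remaining capacity is filled optimally with the others.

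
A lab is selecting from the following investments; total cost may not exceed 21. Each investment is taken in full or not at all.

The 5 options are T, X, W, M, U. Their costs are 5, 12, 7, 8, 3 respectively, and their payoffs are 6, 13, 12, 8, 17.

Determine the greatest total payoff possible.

Take W, M, and U: cost 7 + 8 + 3 = 18 ≤ 21, payoff 12 + 8 + 17 = 37.
No other feasible combination does better.

37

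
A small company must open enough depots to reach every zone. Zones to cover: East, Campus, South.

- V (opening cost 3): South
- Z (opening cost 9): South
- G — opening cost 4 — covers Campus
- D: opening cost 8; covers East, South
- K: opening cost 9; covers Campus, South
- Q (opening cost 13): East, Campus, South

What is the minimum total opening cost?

12

The greedy cost-per-new-zone heuristic would pick V, G, and D for 15, but a cheaper cover exists.
Choose G and D: together they cover East, Campus, South — every zone.
Total opening cost: 4 + 8 = 12.
No cover costs less than 12.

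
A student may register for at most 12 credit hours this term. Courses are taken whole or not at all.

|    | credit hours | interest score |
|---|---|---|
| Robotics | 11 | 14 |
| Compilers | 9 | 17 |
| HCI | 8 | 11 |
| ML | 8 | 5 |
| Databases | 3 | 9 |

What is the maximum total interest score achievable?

Take Compilers and Databases: credit hours 9 + 3 = 12 ≤ 12, interest score 17 + 9 = 26.
No other feasible combination does better.

26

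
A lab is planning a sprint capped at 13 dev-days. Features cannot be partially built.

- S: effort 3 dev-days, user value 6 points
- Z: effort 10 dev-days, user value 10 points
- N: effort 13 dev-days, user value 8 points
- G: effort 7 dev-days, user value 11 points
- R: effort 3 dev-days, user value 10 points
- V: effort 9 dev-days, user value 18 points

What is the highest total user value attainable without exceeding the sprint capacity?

R + V: effort 3 + 9 = 12 ≤ 13, user value 10 + 18 = 28.
S + V: effort 3 + 9 = 12 ≤ 13, user value 6 + 18 = 24.
S + G + R: effort 3 + 7 + 3 = 13 ≤ 13, user value 6 + 11 + 10 = 27.
Best is R and V with total user value 28.

28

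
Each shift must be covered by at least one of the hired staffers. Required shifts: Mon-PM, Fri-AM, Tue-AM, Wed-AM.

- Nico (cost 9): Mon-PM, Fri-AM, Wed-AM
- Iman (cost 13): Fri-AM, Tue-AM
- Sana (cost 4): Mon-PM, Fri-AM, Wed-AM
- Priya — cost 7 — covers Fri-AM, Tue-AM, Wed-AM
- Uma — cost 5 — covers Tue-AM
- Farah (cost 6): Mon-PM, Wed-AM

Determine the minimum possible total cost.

9

Choose Sana and Uma: together they cover Mon-PM, Fri-AM, Tue-AM, Wed-AM — every shift.
Total cost: 4 + 5 = 9.
No cover costs less than 9.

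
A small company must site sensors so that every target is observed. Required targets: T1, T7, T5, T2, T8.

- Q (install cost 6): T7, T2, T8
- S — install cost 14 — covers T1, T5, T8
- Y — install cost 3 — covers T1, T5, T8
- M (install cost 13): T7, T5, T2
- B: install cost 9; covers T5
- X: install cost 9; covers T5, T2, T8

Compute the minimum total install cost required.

9

This is an integer covering problem.
Choose Q and Y: together they cover T1, T7, T5, T2, T8 — every target.
Total install cost: 6 + 3 = 9.
No cover costs less than 9.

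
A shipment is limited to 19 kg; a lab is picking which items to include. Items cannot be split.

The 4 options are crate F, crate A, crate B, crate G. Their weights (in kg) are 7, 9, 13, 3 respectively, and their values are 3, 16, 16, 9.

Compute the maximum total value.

crate B + crate G: weight 13 + 3 = 16 ≤ 19, value 16 + 9 = 25.
crate F + crate A + crate G: weight 7 + 9 + 3 = 19 ≤ 19, value 3 + 16 + 9 = 28.
crate A + crate G: weight 9 + 3 = 12 ≤ 19, value 16 + 9 = 25.
Best is crate F, crate A, and crate G with total value 28.

28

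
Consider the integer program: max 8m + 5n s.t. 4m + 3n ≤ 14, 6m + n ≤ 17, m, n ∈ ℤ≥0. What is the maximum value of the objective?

(m,n)=(2,2): 4·2+3·2=14≤14, 6·2+1·2=14≤17, objective 26.
(m,n)=(1,3): 4·1+3·3=13≤14, 6·1+1·3=9≤17, objective 23.
(m,n)=(2,1): 4·2+3·1=11≤14, 6·2+1·1=13≤17, objective 21.
The best lattice point is (2,2), giving 26.

26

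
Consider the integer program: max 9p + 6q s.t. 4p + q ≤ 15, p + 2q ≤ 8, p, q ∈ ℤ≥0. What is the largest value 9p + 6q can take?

39

Relaxing integrality, the LP optimum is 42.86 at (p,q) = (3.14, 2.43), which is not an integer point.
(p,q)=(3,2): 4·3+1·2=14≤15, 1·3+2·2=7≤8, objective 39.
(p,q)=(2,3): 4·2+1·3=11≤15, 1·2+2·3=8≤8, objective 36.
(p,q)=(3,1): 4·3+1·1=13≤15, 1·3+2·1=5≤8, objective 33.
No feasible integer point exceeds 39.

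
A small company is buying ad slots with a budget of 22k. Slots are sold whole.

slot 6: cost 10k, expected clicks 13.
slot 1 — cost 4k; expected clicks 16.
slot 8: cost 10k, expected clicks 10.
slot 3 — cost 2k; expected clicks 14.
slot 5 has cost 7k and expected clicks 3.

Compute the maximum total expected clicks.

Allowing fractional choices, the relaxed optimum would be about 49.0, but ad slots are indivisible.
slot 1 + slot 8 + slot 3: cost 4 + 10 + 2 = 16 ≤ 22, expected clicks 16 + 10 + 14 = 40.
slot 6 + slot 1 + slot 3: cost 10 + 4 + 2 = 16 ≤ 22, expected clicks 13 + 16 + 14 = 43.
Best is slot 6, slot 1, and slot 3 with total expected clicks 43.

43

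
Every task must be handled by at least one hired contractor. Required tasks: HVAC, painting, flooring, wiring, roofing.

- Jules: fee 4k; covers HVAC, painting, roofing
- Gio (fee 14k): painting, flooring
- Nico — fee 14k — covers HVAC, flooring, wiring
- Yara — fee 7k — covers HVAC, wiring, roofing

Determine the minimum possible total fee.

This is a weighted set-cover instance.
Choose Jules and Nico: together they cover HVAC, painting, flooring, wiring, roofing — every task.
Total fee: 4 + 14 = 18.
No cover costs less than 18.

18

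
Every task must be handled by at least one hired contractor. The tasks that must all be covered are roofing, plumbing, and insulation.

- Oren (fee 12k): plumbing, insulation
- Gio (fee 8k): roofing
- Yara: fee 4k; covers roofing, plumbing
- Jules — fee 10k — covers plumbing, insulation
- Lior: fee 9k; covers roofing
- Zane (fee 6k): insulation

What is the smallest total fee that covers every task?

10

This is a weighted set-cover instance.
Choose Yara and Zane: together they cover roofing, plumbing, insulation — every task.
Total fee: 4 + 6 = 10.
No cover costs less than 10.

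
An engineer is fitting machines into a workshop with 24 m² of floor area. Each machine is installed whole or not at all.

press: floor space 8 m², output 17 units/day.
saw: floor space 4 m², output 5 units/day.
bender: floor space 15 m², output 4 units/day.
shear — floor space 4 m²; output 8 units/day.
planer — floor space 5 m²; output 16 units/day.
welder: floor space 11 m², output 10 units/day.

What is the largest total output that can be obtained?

46

Allowing fractional choices, the relaxed optimum would be about 48.7, but machines are indivisible.
press + shear + planer: floor space 8 + 4 + 5 = 17 ≤ 24, output 17 + 8 + 16 = 41.
press + saw + shear + planer: floor space 8 + 4 + 4 + 5 = 21 ≤ 24, output 17 + 5 + 8 + 16 = 46.
press + planer + welder: floor space 8 + 5 + 11 = 24 ≤ 24, output 17 + 16 + 10 = 43.
Best is press, saw, shear, and planer with total output 46.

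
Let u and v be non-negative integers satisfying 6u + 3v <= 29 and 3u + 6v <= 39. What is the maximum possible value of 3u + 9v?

Relaxing integrality, the LP optimum is 58.50 at (u,v) = (0, 6.5), which is not an integer point.
(u,v)=(1,6): 6·1+3·6=24≤29, 3·1+6·6=39≤39, objective 57.
(u,v)=(0,6): 6·0+3·6=18≤29, 3·0+6·6=36≤39, objective 54.
(u,v)=(2,5): 6·2+3·5=27≤29, 3·2+6·5=36≤39, objective 51.
Maximum is 57 at (u,v)=(1,6).

57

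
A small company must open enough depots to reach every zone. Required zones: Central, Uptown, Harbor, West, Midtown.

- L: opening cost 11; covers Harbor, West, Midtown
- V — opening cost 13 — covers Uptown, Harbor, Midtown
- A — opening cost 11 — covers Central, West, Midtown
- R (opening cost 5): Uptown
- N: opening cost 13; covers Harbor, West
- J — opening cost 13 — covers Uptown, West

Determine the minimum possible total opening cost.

Choose V and A: together they cover Central, Uptown, Harbor, West, Midtown — every zone.
Total opening cost: 13 + 11 = 24.

24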